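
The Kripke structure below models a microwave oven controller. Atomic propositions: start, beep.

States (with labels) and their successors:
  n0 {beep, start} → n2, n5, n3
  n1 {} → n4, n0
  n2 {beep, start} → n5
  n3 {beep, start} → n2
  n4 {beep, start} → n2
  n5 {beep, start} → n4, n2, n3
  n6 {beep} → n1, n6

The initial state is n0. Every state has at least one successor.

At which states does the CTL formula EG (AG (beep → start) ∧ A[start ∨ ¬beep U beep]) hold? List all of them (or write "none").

States satisfying AG (beep → start) ∧ A[start ∨ ¬beep U beep]: {n0, n1, n2, n3, n4, n5}.
States satisfying EG (AG (beep → start) ∧ A[start ∨ ¬beep U beep]): {n0, n1, n2, n3, n4, n5}.

{n0, n1, n2, n3, n4, n5}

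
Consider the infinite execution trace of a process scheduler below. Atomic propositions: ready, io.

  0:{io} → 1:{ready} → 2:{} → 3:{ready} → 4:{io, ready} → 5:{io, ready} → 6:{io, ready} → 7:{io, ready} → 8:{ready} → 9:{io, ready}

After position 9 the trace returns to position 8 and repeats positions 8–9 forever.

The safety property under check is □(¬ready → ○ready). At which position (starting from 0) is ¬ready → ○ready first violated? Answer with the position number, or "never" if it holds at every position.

never

¬ready → ○ready holds at every position 0..9, and those are all the positions the trace ever visits, so the invariant □(¬ready → ○ready) is never violated.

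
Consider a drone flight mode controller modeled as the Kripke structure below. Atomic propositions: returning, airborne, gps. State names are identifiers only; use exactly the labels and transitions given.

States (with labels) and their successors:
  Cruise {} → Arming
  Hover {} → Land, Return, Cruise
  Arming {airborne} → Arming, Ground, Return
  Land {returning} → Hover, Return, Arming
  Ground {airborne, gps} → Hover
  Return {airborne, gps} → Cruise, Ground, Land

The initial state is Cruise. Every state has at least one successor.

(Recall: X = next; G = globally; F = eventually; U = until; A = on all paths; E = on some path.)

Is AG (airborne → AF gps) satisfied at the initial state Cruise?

States satisfying airborne → AF gps: {Cruise, Hover, Land, Ground, Return}.
States satisfying AG (airborne → AF gps): ∅.
Arming is reachable from Cruise and violates airborne → AF gps, so AG fails at Cruise.
Cruise ∉ Sat(AG (airborne → AF gps)).

Violated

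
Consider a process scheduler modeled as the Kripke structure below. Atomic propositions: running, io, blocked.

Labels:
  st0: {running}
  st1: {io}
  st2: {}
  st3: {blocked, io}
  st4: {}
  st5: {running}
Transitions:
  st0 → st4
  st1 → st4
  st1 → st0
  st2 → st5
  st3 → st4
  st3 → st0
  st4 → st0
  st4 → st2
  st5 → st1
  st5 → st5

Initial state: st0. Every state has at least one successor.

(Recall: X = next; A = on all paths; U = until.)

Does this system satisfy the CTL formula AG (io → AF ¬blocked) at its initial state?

Yes

States satisfying io → AF ¬blocked: {st0, st1, st2, st3, st4, st5}.
States satisfying AG (io → AF ¬blocked): {st0, st1, st2, st3, st4, st5}.
Every state reachable from st0 satisfies io → AF ¬blocked.
st0 ∈ Sat(AG (io → AF ¬blocked)).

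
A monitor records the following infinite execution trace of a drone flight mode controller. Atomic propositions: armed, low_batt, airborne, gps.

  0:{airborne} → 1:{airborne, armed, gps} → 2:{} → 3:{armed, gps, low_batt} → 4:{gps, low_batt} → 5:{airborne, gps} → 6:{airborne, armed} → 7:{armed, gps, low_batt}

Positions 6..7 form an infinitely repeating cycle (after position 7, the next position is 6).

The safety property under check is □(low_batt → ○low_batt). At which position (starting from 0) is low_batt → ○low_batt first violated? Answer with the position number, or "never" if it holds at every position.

4

Check low_batt → ○low_batt at each position in order: 0 ✓, 1 ✓, 2 ✓, 3 ✓.
At position 4 the labels are {gps, low_batt} and the next position 5 has {airborne, gps}, so low_batt → ○low_batt is false there. This is the first violation.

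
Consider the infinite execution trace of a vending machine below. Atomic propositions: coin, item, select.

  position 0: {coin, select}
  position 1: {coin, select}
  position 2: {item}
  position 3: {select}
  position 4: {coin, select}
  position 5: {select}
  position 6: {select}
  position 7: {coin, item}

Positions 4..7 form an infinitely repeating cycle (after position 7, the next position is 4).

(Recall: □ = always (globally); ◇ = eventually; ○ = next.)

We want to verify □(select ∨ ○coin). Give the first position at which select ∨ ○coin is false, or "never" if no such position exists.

2

Check select ∨ ○coin at each position in order: 0 ✓, 1 ✓.
At position 2 the labels are {item} and the next position 3 has {select}, so select ∨ ○coin is false there. This is the first violation.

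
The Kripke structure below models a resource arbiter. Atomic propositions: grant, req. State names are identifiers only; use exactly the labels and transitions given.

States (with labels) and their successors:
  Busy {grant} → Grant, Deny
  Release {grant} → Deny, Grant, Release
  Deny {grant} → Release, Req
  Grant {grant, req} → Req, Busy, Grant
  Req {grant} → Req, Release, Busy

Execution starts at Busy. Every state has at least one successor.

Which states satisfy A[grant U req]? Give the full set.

States satisfying grant: {Busy, Release, Deny, Grant, Req}.
States satisfying req: {Grant}.
States satisfying A[grant U req]: {Grant}.

{Grant}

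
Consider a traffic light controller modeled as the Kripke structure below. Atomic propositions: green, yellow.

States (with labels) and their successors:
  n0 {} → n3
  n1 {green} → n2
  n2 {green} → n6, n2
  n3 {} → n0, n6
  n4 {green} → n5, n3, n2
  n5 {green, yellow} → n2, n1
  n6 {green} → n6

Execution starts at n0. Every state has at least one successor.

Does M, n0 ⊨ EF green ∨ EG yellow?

States satisfying green: {n1, n2, n4, n5, n6}.
States satisfying EF green: {n0, n1, n2, n3, n4, n5, n6}.
States satisfying yellow: {n5}.
States satisfying EG yellow: ∅.
States satisfying EF green ∨ EG yellow: {n0, n1, n2, n3, n4, n5, n6}.
n0 ∈ Sat(EF green ∨ EG yellow).

Satisfied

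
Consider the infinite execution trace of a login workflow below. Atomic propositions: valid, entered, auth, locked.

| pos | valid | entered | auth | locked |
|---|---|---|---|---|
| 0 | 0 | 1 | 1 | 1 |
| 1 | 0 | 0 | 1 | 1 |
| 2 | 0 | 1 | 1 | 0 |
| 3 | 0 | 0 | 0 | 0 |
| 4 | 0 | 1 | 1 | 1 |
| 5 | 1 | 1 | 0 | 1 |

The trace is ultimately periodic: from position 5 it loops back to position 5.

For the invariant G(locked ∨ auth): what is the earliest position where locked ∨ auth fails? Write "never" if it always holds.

Check locked ∨ auth at each position in order: 0 ✓, 1 ✓, 2 ✓.
At position 3 the labels are {}, so locked ∨ auth is false there. This is the first violation.

3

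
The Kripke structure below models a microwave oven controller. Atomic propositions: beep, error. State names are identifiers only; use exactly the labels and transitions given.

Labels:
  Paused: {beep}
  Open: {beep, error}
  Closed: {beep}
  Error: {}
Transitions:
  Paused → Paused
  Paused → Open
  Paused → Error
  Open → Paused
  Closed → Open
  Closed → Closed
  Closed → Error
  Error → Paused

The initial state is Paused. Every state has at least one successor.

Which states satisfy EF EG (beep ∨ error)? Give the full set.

States satisfying EG (beep ∨ error): {Paused, Open, Closed}.
States satisfying EF EG (beep ∨ error): {Paused, Open, Closed, Error}.

{Paused, Open, Closed, Error}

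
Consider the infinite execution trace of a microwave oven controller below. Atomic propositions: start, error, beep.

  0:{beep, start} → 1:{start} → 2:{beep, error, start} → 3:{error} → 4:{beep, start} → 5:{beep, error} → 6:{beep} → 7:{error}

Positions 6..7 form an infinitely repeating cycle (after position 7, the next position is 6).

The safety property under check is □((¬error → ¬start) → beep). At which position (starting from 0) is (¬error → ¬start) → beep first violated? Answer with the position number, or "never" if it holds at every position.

3

Check (¬error → ¬start) → beep at each position in order: 0 ✓, 1 ✓, 2 ✓.
At position 3 the labels are {error}, so (¬error → ¬start) → beep is false there. This is the first violation.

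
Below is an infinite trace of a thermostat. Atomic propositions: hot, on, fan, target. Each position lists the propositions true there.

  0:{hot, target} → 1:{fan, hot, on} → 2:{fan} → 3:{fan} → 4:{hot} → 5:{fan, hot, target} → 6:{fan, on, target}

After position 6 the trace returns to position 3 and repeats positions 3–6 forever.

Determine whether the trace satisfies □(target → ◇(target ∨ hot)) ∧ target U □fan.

target → ◇(target ∨ hot) holds at every position 0..6, and those are all positions ever visited, so □(target → ◇(target ∨ hot)) holds.
Positions where target holds: 0, 5, 6.
Check ◇(target ∨ hot) at each: 0→ok, 5→ok, 6→ok.
Walking from position 0: at position 1, □fan has not yet held and target fails, so target U □fan is false.
At position 0: □(target → ◇(target ∨ hot)) is true; target U □fan is false; so □(target → ◇(target ∨ hot)) ∧ target U □fan is false.

Does not hold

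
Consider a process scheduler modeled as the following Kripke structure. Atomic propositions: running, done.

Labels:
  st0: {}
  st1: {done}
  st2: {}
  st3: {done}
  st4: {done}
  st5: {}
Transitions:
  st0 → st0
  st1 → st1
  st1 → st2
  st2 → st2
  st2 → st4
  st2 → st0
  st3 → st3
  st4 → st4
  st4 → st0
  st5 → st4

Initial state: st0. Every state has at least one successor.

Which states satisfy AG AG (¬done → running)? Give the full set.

States satisfying AG (¬done → running): {st3}.
States satisfying AG AG (¬done → running): {st3}.

{st3}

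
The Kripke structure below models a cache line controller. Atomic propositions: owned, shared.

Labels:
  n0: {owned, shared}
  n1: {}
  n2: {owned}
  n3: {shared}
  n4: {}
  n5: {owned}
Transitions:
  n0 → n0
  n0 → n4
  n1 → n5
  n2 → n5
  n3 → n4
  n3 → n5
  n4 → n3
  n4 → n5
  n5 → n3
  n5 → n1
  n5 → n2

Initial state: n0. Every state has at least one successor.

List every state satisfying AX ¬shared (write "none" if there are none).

States satisfying ¬shared: {n1, n2, n4, n5}.
States satisfying AX ¬shared: {n1, n2, n3}.

{n1, n2, n3}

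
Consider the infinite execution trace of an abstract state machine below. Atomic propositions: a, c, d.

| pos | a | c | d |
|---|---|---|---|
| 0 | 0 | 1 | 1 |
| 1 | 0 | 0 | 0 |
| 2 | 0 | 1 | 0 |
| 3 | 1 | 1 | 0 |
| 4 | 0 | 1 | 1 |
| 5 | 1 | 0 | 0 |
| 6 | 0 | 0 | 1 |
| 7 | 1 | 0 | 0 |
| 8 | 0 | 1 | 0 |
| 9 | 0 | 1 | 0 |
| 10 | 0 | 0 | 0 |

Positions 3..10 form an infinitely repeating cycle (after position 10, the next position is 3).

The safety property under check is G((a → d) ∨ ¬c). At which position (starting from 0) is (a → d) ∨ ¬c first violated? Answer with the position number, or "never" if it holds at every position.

3

Check (a → d) ∨ ¬c at each position in order: 0 ✓, 1 ✓, 2 ✓.
At position 3 the labels are {a, c}, so (a → d) ∨ ¬c is false there. This is the first violation.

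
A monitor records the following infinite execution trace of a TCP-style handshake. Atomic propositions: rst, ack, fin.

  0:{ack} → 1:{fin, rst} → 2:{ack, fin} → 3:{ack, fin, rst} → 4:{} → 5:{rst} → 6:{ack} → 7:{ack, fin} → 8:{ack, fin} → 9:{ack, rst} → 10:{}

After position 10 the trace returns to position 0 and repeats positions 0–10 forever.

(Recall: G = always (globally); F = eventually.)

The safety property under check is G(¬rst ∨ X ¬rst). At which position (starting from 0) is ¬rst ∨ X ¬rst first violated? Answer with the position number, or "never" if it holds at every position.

¬rst ∨ X ¬rst holds at every position 0..10, and those are all the positions the trace ever visits, so the invariant G(¬rst ∨ X ¬rst) is never violated.

never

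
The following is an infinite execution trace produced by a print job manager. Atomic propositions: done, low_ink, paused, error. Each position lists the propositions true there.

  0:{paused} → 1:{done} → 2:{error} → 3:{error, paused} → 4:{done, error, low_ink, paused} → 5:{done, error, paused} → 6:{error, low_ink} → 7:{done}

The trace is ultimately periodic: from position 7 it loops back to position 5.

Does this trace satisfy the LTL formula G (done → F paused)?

Yes

done → F paused holds at every position 0..7, and those are all positions ever visited, so G (done → F paused) holds.
Positions where done holds: 1, 4, 5, 7.
Check F paused at each: 1→ok, 4→ok, 5→ok, 7→ok.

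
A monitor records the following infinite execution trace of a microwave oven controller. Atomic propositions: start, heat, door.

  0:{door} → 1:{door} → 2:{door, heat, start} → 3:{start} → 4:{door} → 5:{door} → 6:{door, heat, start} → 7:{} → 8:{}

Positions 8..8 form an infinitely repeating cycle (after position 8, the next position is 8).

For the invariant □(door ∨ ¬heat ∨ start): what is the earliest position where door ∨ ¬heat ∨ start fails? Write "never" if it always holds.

never

door ∨ ¬heat ∨ start holds at every position 0..8, and those are all the positions the trace ever visits, so the invariant □(door ∨ ¬heat ∨ start) is never violated.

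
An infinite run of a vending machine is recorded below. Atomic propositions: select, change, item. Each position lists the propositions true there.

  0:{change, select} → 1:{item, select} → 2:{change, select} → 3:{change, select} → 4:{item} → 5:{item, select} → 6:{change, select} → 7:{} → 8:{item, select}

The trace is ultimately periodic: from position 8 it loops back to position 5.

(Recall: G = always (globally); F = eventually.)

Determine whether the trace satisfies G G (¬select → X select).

Satisfied

G (¬select → X select) holds at every position 0..8, and those are all positions ever visited, so G G (¬select → X select) holds.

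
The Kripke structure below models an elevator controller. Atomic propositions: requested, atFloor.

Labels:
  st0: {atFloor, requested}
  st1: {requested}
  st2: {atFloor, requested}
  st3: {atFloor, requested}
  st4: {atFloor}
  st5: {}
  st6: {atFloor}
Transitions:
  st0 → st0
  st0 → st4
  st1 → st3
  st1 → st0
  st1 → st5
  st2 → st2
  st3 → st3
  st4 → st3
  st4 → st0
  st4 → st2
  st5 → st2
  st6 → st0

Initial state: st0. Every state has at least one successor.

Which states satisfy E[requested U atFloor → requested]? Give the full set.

{st0, st1, st2, st3, st5}

States satisfying requested: {st0, st1, st2, st3}.
States satisfying atFloor → requested: {st0, st1, st2, st3, st5}.
States satisfying E[requested U atFloor → requested]: {st0, st1, st2, st3, st5}.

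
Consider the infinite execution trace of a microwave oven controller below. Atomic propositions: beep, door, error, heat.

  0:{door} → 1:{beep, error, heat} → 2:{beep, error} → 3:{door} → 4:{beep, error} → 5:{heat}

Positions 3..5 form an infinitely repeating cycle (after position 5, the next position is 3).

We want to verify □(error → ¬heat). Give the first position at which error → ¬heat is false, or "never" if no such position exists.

Check error → ¬heat at each position in order: 0 ✓.
At position 1 the labels are {beep, error, heat}, so error → ¬heat is false there. This is the first violation.

1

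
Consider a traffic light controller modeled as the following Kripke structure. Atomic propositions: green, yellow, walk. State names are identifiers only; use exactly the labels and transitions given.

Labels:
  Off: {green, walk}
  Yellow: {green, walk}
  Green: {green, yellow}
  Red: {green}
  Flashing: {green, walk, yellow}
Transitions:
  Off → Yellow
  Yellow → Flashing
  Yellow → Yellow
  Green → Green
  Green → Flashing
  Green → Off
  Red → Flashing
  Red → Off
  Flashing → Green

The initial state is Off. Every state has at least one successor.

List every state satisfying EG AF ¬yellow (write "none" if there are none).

States satisfying AF ¬yellow: {Off, Yellow, Red}.
States satisfying EG AF ¬yellow: {Off, Yellow, Red}.

{Off, Yellow, Red}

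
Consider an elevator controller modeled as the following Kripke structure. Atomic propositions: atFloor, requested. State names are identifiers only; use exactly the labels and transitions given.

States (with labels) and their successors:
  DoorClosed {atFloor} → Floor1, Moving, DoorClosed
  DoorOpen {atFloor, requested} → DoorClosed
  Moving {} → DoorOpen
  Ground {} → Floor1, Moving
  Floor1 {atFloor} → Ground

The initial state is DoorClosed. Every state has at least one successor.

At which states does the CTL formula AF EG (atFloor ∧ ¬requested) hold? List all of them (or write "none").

States satisfying EG (atFloor ∧ ¬requested): {DoorClosed}.
States satisfying AF EG (atFloor ∧ ¬requested): {DoorClosed, DoorOpen, Moving}.

{DoorClosed, DoorOpen, Moving}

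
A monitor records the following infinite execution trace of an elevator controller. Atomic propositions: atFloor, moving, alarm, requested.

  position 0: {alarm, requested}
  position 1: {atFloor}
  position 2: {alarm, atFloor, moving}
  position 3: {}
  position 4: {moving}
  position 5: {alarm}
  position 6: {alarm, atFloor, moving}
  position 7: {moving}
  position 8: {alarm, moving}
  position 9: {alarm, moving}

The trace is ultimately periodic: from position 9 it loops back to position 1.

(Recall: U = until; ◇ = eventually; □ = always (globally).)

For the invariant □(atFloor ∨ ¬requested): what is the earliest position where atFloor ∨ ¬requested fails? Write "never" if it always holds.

0

At position 0 the labels are {alarm, requested}, so atFloor ∨ ¬requested is false there. This is the first violation.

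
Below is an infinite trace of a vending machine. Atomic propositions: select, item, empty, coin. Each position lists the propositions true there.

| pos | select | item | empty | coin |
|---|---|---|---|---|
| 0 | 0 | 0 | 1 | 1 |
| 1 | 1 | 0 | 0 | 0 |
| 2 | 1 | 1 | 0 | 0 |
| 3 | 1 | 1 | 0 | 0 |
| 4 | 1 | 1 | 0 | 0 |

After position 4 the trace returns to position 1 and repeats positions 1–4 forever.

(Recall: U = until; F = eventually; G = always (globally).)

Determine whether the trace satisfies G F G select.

F G select holds at every position 0..4, and those are all positions ever visited, so G F G select holds.

Yes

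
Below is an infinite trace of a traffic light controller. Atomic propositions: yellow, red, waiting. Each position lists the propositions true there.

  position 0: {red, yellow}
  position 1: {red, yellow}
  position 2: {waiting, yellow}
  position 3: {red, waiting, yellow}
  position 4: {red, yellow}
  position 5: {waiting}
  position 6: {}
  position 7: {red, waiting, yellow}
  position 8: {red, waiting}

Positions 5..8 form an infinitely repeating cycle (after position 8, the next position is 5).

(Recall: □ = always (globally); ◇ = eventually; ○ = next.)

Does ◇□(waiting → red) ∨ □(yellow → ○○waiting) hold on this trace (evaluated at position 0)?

Violated

□(waiting → red) is false at every position 0..8, so it never becomes true and ◇□(waiting → red) fails.
yellow → ○○waiting must hold at every position from 0 onward. It fails at position 2, so □(yellow → ○○waiting) is false.
Positions where yellow holds: 0, 1, 2, 3, 4, 7.
Check ○○waiting at each: 0→ok, 1→ok, 2→fails, 3→ok, 4→fails, 7→ok.
At position 0: ◇□(waiting → red) is false; □(yellow → ○○waiting) is false; so ◇□(waiting → red) ∨ □(yellow → ○○waiting) is false.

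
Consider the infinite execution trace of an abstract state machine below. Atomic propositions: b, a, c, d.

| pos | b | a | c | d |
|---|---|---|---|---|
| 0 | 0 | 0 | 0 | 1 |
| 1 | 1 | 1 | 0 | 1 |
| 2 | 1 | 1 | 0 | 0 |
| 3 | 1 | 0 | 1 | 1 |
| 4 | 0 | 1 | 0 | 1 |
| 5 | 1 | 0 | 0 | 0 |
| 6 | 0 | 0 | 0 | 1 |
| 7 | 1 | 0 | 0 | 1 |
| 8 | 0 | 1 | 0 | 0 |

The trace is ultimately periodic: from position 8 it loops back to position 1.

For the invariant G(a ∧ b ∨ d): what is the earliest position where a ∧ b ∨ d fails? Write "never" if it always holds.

Check a ∧ b ∨ d at each position in order: 0 ✓, 1 ✓, 2 ✓, 3 ✓, 4 ✓.
At position 5 the labels are {b}, so a ∧ b ∨ d is false there. This is the first violation.

5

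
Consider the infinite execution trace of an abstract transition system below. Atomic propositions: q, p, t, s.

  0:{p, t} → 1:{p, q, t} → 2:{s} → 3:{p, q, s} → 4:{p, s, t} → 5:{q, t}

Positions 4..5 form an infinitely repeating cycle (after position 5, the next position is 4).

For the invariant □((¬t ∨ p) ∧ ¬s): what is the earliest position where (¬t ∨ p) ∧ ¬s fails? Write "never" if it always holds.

2

Check (¬t ∨ p) ∧ ¬s at each position in order: 0 ✓, 1 ✓.
At position 2 the labels are {s}, so (¬t ∨ p) ∧ ¬s is false there. This is the first violation.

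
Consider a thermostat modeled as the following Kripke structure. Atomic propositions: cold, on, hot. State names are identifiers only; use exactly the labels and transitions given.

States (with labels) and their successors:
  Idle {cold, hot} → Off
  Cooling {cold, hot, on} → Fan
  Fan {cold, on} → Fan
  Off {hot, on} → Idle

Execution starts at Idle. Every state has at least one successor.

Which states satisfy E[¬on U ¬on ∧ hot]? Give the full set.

{Idle}

States satisfying ¬on: {Idle}.
States satisfying ¬on ∧ hot: {Idle}.
States satisfying E[¬on U ¬on ∧ hot]: {Idle}.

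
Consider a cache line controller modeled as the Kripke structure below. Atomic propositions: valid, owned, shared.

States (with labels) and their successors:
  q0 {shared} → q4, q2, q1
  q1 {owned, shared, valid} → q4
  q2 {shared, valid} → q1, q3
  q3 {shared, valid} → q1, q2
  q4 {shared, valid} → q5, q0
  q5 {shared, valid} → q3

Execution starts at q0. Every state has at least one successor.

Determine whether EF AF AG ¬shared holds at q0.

Does not hold

States satisfying AF AG ¬shared: ∅.
States satisfying EF AF AG ¬shared: ∅.
No suitable path/successor from q0 witnesses the formula.
q0 ∉ Sat(EF AF AG ¬shared).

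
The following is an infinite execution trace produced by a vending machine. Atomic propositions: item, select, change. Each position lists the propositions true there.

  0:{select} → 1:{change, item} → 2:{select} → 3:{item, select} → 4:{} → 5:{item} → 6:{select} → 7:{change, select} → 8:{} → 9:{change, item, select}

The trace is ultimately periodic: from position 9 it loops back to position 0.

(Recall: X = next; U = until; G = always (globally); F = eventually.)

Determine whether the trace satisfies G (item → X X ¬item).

No

item → X X ¬item must hold at every position from 0 onward. It fails at position 1, so G (item → X X ¬item) is false.
Positions where item holds: 1, 3, 5, 9.
Check X X ¬item at each: 1→fails, 3→fails, 5→ok, 9→fails.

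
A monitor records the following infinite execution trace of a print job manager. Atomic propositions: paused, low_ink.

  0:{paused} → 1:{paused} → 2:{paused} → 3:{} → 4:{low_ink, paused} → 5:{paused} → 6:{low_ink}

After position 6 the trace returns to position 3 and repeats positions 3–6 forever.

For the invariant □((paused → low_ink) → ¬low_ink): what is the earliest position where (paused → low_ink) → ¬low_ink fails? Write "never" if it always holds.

Check (paused → low_ink) → ¬low_ink at each position in order: 0 ✓, 1 ✓, 2 ✓, 3 ✓.
At position 4 the labels are {low_ink, paused}, so (paused → low_ink) → ¬low_ink is false there. This is the first violation.

4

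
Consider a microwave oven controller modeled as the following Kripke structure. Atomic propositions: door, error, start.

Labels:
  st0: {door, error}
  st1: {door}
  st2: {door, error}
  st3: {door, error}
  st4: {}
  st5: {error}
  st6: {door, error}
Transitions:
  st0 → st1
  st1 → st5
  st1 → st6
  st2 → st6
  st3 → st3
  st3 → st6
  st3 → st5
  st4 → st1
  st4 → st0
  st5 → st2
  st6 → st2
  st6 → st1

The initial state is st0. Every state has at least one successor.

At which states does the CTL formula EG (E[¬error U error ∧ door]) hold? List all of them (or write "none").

{st0, st1, st2, st3, st4, st6}

States satisfying E[¬error U error ∧ door]: {st0, st1, st2, st3, st4, st6}.
States satisfying EG (E[¬error U error ∧ door]): {st0, st1, st2, st3, st4, st6}.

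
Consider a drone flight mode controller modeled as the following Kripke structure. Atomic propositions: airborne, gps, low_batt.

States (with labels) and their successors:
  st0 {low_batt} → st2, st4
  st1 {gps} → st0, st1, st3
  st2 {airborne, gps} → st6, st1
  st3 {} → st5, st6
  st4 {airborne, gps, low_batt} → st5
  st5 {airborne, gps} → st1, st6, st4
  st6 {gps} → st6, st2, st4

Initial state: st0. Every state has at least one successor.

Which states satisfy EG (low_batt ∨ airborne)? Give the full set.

{st0, st4, st5}

States satisfying low_batt ∨ airborne: {st0, st2, st4, st5}.
States satisfying EG (low_batt ∨ airborne): {st0, st4, st5}.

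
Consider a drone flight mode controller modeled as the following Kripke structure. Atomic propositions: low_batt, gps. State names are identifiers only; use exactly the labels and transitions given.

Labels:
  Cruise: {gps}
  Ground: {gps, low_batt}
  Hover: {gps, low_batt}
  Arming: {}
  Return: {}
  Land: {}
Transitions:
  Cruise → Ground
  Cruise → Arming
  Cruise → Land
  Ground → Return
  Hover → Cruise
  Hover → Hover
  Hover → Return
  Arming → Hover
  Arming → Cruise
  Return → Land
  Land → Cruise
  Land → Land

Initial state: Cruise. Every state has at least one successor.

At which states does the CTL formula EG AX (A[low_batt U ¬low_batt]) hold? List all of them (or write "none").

{Cruise, Ground, Return, Land}

States satisfying AX (A[low_batt U ¬low_batt]): {Cruise, Ground, Return, Land}.
States satisfying EG AX (A[low_batt U ¬low_batt]): {Cruise, Ground, Return, Land}.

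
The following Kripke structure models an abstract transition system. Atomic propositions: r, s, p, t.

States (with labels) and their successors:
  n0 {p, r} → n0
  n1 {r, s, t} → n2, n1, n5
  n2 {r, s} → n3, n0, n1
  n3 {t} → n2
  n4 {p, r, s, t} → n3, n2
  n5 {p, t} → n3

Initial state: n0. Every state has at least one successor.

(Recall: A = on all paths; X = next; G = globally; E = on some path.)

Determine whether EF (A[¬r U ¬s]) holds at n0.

States satisfying A[¬r U ¬s]: {n0, n3, n5}.
States satisfying EF (A[¬r U ¬s]): {n0, n1, n2, n3, n4, n5}.
Some path from n0 reaches a state where A[¬r U ¬s] holds.
n0 ∈ Sat(EF (A[¬r U ¬s])).

Satisfied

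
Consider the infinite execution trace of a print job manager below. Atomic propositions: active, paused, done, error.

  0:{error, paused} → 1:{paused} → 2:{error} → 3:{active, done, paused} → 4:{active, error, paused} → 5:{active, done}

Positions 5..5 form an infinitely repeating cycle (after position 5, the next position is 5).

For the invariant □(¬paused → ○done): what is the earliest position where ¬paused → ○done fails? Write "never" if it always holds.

never

¬paused → ○done holds at every position 0..5, and those are all the positions the trace ever visits, so the invariant □(¬paused → ○done) is never violated.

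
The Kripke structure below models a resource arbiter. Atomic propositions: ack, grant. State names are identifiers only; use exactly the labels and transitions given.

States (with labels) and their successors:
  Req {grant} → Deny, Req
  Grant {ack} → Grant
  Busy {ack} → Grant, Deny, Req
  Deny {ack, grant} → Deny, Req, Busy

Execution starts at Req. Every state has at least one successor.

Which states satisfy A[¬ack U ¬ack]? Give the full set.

{Req}

States satisfying ¬ack: {Req}.
States satisfying A[¬ack U ¬ack]: {Req}.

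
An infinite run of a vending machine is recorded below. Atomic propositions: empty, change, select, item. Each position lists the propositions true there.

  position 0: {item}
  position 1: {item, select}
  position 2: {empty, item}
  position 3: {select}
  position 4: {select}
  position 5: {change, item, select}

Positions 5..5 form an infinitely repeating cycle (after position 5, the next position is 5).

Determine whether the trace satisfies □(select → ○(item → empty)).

Violated

select → ○(item → empty) must hold at every position from 0 onward. It fails at position 4, so □(select → ○(item → empty)) is false.
Positions where select holds: 1, 3, 4, 5.
Check ○(item → empty) at each: 1→ok, 3→ok, 4→fails, 5→fails.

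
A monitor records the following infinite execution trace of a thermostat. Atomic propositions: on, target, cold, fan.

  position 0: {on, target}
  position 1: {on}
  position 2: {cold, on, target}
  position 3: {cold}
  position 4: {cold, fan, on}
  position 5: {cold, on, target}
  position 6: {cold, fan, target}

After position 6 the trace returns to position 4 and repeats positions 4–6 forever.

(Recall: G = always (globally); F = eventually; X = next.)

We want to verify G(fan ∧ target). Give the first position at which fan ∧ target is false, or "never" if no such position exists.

At position 0 the labels are {on, target}, so fan ∧ target is false there. This is the first violation.

0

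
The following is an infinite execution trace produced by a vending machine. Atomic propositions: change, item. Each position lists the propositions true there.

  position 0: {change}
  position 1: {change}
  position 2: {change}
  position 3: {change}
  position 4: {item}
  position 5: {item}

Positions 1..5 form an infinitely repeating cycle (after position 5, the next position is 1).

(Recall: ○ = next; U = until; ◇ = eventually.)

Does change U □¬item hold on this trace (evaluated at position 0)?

Violated

Walking from position 0: at position 4, □¬item has not yet held and change fails, so change U □¬item is false.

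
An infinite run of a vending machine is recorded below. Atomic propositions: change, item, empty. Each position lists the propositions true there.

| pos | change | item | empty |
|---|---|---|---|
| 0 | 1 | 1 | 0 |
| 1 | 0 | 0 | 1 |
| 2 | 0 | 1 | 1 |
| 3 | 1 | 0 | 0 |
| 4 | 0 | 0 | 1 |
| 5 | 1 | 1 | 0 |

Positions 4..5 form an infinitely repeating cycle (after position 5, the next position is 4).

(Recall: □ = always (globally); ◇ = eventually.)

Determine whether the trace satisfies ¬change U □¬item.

Does not hold

Walking from position 0: at position 0, □¬item has not yet held and ¬change fails, so ¬change U □¬item is false.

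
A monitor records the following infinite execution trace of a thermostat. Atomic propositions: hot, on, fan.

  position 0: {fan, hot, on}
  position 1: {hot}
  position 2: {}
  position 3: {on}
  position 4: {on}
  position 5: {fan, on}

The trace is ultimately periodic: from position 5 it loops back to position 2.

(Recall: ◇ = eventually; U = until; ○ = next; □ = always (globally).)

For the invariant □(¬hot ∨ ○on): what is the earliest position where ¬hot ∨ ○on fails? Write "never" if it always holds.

0

At position 0 the labels are {fan, hot, on} and the next position 1 has {hot}, so ¬hot ∨ ○on is false there. This is the first violation.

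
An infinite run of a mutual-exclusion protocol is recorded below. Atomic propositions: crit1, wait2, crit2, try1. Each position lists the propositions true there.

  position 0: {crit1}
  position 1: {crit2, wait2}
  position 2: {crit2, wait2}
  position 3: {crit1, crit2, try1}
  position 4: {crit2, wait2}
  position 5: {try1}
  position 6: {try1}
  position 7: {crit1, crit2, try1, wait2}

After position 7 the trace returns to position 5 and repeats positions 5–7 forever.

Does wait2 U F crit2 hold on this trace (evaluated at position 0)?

Yes

Walking from position 0: F crit2 first holds at position 0, and wait2 holds at every earlier position along the way, so wait2 U F crit2 holds.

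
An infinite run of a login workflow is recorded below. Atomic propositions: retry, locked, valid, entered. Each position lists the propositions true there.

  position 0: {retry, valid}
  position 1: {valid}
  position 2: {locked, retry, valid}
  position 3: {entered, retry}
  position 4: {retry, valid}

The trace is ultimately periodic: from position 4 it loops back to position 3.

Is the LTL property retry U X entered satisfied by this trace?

Walking from position 0: at position 1, X entered has not yet held and retry fails, so retry U X entered is false.

No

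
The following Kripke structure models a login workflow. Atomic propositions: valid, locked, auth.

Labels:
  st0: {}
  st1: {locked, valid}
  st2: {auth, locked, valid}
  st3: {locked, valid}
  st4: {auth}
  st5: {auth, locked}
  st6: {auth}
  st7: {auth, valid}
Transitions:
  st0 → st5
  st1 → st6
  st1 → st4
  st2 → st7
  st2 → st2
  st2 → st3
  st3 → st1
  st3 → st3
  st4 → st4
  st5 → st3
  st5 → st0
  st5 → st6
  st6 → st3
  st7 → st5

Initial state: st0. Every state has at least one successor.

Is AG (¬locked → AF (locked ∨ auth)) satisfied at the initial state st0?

States satisfying ¬locked → AF (locked ∨ auth): {st0, st1, st2, st3, st4, st5, st6, st7}.
States satisfying AG (¬locked → AF (locked ∨ auth)): {st0, st1, st2, st3, st4, st5, st6, st7}.
Every state reachable from st0 satisfies ¬locked → AF (locked ∨ auth).
st0 ∈ Sat(AG (¬locked → AF (locked ∨ auth))).

Yes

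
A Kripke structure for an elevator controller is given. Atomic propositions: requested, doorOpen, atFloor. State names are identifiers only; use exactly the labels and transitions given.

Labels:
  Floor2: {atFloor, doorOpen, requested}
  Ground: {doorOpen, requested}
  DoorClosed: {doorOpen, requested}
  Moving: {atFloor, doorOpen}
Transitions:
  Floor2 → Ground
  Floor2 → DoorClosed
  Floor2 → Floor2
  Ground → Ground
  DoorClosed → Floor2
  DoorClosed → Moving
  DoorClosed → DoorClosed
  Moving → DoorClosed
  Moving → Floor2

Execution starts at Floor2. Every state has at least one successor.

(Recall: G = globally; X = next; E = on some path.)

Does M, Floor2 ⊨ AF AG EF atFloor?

States satisfying AG EF atFloor: ∅.
States satisfying AF AG EF atFloor: ∅.
There is a path from Floor2 along which AG EF atFloor never holds.
Floor2 ∉ Sat(AF AG EF atFloor).

Does not hold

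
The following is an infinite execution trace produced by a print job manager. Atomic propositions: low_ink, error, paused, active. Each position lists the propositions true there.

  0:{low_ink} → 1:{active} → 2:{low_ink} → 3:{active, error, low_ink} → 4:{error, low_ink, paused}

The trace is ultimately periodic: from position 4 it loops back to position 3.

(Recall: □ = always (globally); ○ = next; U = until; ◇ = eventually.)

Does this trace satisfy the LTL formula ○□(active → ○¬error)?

Violated

The position after 0 is 1; □(active → ○¬error) is false there.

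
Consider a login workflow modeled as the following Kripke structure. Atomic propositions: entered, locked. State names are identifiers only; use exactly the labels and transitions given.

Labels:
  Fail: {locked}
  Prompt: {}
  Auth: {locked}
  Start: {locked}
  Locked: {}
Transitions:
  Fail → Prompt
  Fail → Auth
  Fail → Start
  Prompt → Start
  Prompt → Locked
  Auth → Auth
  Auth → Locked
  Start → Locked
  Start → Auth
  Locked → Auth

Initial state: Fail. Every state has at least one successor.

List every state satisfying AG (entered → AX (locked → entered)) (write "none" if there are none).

{Fail, Prompt, Auth, Start, Locked}

States satisfying entered → AX (locked → entered): {Fail, Prompt, Auth, Start, Locked}.
States satisfying AG (entered → AX (locked → entered)): {Fail, Prompt, Auth, Start, Locked}.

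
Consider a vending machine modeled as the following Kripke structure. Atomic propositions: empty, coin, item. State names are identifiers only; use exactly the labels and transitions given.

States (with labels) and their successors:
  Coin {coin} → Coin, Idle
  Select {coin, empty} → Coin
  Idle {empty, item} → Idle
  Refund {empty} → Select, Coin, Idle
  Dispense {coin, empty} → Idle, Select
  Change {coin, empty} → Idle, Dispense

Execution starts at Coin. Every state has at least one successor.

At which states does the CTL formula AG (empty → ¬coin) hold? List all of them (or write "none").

{Coin, Idle}

States satisfying empty → ¬coin: {Coin, Idle, Refund}.
States satisfying AG (empty → ¬coin): {Coin, Idle}.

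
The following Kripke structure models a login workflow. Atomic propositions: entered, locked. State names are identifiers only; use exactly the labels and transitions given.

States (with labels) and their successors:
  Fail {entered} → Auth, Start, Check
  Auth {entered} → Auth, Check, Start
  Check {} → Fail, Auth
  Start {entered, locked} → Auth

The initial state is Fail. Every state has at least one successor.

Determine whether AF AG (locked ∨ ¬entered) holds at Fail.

Violated

States satisfying AG (locked ∨ ¬entered): ∅.
States satisfying AF AG (locked ∨ ¬entered): ∅.
There is a path from Fail along which AG (locked ∨ ¬entered) never holds.
Fail ∉ Sat(AF AG (locked ∨ ¬entered)).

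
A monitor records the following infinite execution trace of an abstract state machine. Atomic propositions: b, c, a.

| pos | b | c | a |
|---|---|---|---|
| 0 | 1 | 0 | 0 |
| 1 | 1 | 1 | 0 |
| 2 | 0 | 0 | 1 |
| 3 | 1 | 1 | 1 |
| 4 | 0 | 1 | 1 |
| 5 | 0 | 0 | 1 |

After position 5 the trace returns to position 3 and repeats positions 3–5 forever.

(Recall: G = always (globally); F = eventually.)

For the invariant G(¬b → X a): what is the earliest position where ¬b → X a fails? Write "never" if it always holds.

never

¬b → X a holds at every position 0..5, and those are all the positions the trace ever visits, so the invariant G(¬b → X a) is never violated.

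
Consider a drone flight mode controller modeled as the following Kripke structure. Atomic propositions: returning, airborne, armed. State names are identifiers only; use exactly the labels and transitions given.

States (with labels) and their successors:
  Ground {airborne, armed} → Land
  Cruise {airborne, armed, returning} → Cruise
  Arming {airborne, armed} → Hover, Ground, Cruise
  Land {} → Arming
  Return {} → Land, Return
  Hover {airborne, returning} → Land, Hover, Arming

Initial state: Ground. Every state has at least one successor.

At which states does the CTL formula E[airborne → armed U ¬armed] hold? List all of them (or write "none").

{Ground, Arming, Land, Return, Hover}

States satisfying airborne → armed: {Ground, Cruise, Arming, Land, Return}.
States satisfying ¬armed: {Land, Return, Hover}.
States satisfying E[airborne → armed U ¬armed]: {Ground, Arming, Land, Return, Hover}.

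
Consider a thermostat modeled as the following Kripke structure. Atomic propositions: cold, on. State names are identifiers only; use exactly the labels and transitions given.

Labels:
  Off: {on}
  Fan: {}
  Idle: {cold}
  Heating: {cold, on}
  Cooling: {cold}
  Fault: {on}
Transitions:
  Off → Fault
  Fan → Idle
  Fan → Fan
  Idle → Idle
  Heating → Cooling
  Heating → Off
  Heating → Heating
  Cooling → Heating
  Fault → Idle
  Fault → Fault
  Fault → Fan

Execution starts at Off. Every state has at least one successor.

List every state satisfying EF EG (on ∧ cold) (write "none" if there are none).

{Heating, Cooling}

States satisfying EG (on ∧ cold): {Heating}.
States satisfying EF EG (on ∧ cold): {Heating, Cooling}.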